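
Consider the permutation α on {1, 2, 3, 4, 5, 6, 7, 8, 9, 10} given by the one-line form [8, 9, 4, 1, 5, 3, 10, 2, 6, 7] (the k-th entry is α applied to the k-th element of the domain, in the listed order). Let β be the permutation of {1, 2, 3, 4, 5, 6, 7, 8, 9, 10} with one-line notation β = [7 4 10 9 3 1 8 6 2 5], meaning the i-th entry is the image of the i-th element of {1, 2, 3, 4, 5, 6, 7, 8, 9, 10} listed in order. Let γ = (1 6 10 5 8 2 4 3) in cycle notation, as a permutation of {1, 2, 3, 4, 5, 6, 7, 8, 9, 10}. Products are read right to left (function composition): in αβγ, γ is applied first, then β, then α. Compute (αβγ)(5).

Chase 5: γ(5) = 8; β(8) = 6; α(6) = 3. Hence (αβγ)(5) = 3.

3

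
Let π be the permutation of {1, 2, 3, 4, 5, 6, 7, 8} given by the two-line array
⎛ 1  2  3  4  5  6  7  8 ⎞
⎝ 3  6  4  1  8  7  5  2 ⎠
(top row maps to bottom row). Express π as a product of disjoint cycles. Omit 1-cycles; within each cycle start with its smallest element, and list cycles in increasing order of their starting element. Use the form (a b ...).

Iterating π from 1 gives 1 → 3 → 4 → 1; that is the 3-cycle (1 3 4).
Continuing from each remaining unvisited element yields (1 3 4)(2 6 7 5 8).

(1 3 4)(2 6 7 5 8)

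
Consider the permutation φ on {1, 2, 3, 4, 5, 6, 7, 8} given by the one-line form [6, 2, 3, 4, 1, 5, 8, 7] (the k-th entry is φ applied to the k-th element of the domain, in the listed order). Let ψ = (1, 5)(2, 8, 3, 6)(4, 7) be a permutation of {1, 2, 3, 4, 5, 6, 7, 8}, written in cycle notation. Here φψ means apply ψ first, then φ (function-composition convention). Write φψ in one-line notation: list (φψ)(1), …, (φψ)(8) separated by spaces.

1 7 5 8 6 2 4 3

(φψ)(x) = φ(ψ(x)). Computing each image: φ(ψ(1)) = φ(5) = 1, φ(ψ(2)) = φ(8) = 7, φ(ψ(3)) = φ(6) = 5, φ(ψ(4)) = φ(7) = 8, φ(ψ(5)) = φ(1) = 6, φ(ψ(6)) = φ(2) = 2, φ(ψ(7)) = φ(4) = 4, φ(ψ(8)) = φ(3) = 3.
Hence φψ = [1 7 5 8 6 2 4 3].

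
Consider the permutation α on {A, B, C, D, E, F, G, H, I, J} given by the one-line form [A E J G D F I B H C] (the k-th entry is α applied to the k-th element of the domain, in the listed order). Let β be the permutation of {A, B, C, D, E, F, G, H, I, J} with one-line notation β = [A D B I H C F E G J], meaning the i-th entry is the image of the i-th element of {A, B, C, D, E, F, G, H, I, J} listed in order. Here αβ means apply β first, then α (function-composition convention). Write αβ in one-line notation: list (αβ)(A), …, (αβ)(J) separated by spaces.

A G E H B J F D I C

(αβ)(x) = α(β(x)). Computing each image: α(β(A)) = α(A) = A, α(β(B)) = α(D) = G, α(β(C)) = α(B) = E, α(β(D)) = α(I) = H, α(β(E)) = α(H) = B, α(β(F)) = α(C) = J, α(β(G)) = α(F) = F, α(β(H)) = α(E) = D, α(β(I)) = α(G) = I, α(β(J)) = α(J) = C.
Hence αβ = [A G E H B J F D I C].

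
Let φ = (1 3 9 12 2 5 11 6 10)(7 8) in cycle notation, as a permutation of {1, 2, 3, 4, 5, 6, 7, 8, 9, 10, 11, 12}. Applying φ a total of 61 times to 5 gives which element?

12

5 lies in the 9-cycle (1 3 9 12 2 5 11 6 10).
On a 9-cycle, φ^9 is the identity, so φ^61 = φ^7 there (61 ≡ 7 mod 9).
Advancing 7 steps from 5: 5 → 11 → 6 → 10 → 1 → 3 → 9 → 12.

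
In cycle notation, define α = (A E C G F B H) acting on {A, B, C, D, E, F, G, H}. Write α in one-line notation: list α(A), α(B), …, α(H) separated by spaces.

E H G D C B F A

Image by image: A↦E, B↦H, C↦G, D↦D, E↦C, F↦B, G↦F, H↦A.
So the one-line form is E H G D C B F A.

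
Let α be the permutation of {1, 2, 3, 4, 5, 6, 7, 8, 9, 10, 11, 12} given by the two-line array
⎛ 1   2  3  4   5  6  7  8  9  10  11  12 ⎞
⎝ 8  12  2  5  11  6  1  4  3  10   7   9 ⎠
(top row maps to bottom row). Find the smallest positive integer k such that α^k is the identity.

12

The disjoint-cycle form of α has cycle lengths 6, 4, 1, 1.
The order is lcm(6, 4) = 12.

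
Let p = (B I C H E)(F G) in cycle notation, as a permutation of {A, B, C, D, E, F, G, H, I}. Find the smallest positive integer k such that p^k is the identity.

The cycle type of p is (5, 2, 1, 1).
The order is lcm(5, 2) = 10.

10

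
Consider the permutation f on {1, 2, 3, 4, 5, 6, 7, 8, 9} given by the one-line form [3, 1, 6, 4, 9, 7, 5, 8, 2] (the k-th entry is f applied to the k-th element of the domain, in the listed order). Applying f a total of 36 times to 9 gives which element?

2

Tracing 9 → 2 → … returns to 9 after 7 steps, so 9 lies in a 7-cycle (1 3 6 7 5 9 2).
Powers repeat with period 7 on this cycle, and 36 mod 7 = 1, so f^36(9) = f^1(9).
Advancing 1 step from 9: 9 → 2.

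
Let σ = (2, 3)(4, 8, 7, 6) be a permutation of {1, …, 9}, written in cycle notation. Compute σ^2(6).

8

6 lies in the 4-cycle (4, 8, 7, 6).
Advancing 2 steps from 6: 6 → 4 → 8.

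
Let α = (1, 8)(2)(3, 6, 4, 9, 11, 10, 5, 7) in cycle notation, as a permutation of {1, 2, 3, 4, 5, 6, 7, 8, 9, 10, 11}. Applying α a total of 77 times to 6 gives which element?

6 lies in the 8-cycle (3, 6, 4, 9, 11, 10, 5, 7).
Powers repeat with period 8 on this cycle, and 77 mod 8 = 5, so α^77(6) = α^5(6).
Stepping 5 places around the cycle: 6 → 4 → 9 → 11 → 10 → 5.

5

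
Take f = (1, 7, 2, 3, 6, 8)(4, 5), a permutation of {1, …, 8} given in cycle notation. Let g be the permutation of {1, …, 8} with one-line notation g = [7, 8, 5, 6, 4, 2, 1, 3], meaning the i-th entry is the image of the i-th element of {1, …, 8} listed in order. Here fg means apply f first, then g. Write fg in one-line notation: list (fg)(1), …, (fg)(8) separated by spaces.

1 5 2 4 6 3 8 7

(fg)(x) = g(f(x)). Computing each image: g(f(1)) = g(7) = 1, g(f(2)) = g(3) = 5, g(f(3)) = g(6) = 2, g(f(4)) = g(5) = 4, g(f(5)) = g(4) = 6, g(f(6)) = g(8) = 3, g(f(7)) = g(2) = 8, g(f(8)) = g(1) = 7.
Hence fg = [1 5 2 4 6 3 8 7].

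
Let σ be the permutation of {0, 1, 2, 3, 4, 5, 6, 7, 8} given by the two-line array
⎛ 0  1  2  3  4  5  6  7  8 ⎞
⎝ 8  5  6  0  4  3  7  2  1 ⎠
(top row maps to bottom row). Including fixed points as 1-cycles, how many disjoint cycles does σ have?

3

The cycle decomposition is (0 8 1 5 3)(2 6 7)(4), which has 3 cycles (counting 1-cycles).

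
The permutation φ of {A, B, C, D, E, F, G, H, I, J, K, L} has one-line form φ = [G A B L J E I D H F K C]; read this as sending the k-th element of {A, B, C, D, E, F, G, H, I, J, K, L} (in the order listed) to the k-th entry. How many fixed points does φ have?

The fixed points (elements with φ(x) = x) are {K}, so there is 1.

1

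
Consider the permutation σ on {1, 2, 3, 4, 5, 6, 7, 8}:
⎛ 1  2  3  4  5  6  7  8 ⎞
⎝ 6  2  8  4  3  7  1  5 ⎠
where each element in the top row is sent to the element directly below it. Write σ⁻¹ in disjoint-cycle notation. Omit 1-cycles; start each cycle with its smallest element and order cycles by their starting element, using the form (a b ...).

(1 7 6)(3 5 8)

The cycle decomposition of σ is (1 6 7)(3 8 5).
The inverse reverses every cycle; in canonical form, σ⁻¹ = (1 7 6)(3 5 8).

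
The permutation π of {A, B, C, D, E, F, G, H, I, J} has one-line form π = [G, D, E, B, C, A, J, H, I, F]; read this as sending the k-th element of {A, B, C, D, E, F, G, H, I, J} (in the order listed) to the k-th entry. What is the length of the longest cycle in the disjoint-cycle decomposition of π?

4

Decomposing into disjoint cycles gives (A G J F)(B D)(C E); the longest has length 4.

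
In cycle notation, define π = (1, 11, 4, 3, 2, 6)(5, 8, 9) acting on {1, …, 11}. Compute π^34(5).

8

5 lies in the 3-cycle (5, 8, 9).
Powers repeat with period 3 on this cycle, and 34 mod 3 = 1, so π^34(5) = π^1(5).
Stepping 1 place around the cycle: 5 → 8.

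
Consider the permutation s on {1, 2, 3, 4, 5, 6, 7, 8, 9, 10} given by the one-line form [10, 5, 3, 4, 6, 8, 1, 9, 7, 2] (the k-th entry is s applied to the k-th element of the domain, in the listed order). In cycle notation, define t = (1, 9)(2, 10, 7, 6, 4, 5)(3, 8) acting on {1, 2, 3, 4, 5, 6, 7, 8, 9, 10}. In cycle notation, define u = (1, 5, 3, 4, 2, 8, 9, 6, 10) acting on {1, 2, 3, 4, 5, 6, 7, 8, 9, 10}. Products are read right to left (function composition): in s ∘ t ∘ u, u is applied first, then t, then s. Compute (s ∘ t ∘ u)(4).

(s ∘ t ∘ u)(4) = s(t(u(4))). u(4) = 2, then t(2) = 10, then s(10) = 2, so the result is 2.

2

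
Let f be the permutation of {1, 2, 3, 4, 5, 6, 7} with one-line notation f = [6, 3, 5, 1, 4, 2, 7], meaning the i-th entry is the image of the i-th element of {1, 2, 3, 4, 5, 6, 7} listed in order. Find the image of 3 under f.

3 is element number 3 of the domain, and entry number 3 of the one-line form is 5, so f(3) = 5.

5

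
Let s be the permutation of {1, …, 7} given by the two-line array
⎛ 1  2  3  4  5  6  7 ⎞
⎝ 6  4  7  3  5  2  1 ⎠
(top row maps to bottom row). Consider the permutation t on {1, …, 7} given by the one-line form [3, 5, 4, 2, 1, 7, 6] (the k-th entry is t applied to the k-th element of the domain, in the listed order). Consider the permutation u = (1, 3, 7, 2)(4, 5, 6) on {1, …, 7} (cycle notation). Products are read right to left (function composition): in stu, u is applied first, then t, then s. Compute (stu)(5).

Apply the permutations in order: u(5) = 6, then t(6) = 7, then s(7) = 1. So (stu)(5) = 1.

1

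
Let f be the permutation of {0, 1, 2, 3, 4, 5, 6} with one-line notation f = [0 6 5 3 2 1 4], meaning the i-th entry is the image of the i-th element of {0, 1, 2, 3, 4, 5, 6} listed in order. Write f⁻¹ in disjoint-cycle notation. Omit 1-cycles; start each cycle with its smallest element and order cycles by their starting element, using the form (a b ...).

The cycle decomposition of f is (1 6 4 2 5).
Reversing each cycle (and rotating so the smallest element leads) gives f⁻¹ = (1 5 2 4 6).

(1 5 2 4 6)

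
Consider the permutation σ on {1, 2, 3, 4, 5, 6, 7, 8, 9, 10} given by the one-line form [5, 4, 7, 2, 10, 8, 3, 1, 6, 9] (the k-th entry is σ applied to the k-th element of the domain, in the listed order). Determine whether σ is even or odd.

odd

In disjoint-cycle form the cycle lengths are 6, 2, 2.
A cycle of length ℓ contributes ℓ−1 transpositions, so σ is a product of 5 + 1 + 1 = 7 transpositions — odd.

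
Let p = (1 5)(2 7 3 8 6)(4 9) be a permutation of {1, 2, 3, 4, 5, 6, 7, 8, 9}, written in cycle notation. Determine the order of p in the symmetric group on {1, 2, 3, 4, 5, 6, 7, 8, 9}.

The disjoint cycles have lengths 5, 2, 2.
The order of p is the least common multiple of its cycle lengths: lcm(5, 2, 2) = 10.

10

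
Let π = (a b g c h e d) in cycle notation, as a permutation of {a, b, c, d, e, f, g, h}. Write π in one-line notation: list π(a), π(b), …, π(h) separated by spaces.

b g h a d f c e

Each element maps to the next entry in its cycle (wrapping to the front): a↦b, b↦g, c↦h, d↦a, e↦d, f↦f, g↦c, h↦e.
Listing these in domain order gives b g h a d f c e.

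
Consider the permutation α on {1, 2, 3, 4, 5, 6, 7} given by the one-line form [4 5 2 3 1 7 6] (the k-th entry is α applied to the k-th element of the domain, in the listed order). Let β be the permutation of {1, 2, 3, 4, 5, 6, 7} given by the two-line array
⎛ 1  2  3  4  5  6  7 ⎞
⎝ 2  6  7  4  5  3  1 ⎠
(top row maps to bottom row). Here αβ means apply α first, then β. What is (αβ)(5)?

2

(αβ)(5) = β(α(5)). α(5) = 1, then β(1) = 2. So (αβ)(5) = 2.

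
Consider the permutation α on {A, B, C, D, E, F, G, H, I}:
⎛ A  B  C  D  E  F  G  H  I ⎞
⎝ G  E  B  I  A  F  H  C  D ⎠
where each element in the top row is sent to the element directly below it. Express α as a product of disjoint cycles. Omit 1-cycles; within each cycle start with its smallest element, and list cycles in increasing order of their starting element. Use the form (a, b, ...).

(A, G, H, C, B, E)(D, I)

Start at A and follow images: A → G → H → C → B → E → A, giving the cycle (A, G, H, C, B, E).
Repeating from the next unused element and collecting all non-trivial cycles gives (A, G, H, C, B, E)(D, I).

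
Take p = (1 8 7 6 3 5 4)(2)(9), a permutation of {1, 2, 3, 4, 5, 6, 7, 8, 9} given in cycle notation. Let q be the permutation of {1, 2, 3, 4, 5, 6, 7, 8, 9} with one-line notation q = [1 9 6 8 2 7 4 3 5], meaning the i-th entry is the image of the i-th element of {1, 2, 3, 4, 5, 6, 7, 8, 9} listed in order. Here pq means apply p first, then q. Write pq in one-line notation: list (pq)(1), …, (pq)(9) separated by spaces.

3 9 2 1 8 6 7 4 5

Chase each element through p then q: 1 → 8 → 3; 2 → 2 → 9; 3 → 5 → 2; 4 → 1 → 1; 5 → 4 → 8; 6 → 3 → 6; 7 → 6 → 7; 8 → 7 → 4; 9 → 9 → 5.
So pq in one-line form is 3 9 2 1 8 6 7 4 5.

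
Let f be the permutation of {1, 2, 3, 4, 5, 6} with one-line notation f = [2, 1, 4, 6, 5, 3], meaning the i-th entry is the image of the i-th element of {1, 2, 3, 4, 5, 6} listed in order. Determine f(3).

3 is element number 3 of the domain, and entry number 3 of the one-line form is 4, so f(3) = 4.

4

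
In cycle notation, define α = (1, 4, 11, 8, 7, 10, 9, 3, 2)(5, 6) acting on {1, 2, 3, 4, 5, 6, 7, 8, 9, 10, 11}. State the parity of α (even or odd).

The cycle lengths are 9, 2.
A cycle is odd iff its length is even; α has 1 even-length cycle, so sgn(α) = (−1)^1 and α is odd.

odd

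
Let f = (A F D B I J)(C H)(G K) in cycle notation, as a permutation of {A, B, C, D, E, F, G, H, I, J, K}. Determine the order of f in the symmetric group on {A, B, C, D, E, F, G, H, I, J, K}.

The disjoint cycles have lengths 6, 2, 2, 1.
The order is lcm(6, 2, 2) = 6.

6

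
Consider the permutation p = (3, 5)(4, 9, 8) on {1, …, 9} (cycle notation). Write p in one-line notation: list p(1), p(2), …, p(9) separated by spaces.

Reading each image from the cycles: 1↦1, 2↦2, 3↦5, 4↦9, 5↦3, 6↦6, 7↦7, 8↦4, 9↦8.
So the one-line form is 1 2 5 9 3 6 7 4 8.

1 2 5 9 3 6 7 4 8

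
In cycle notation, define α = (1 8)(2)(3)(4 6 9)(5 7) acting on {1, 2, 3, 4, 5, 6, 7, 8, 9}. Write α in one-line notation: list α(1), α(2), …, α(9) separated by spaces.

8 2 3 6 7 9 5 1 4

Image by image: 1↦8, 2↦2, 3↦3, 4↦6, 5↦7, 6↦9, 7↦5, 8↦1, 9↦4.
Listing these in domain order gives 8 2 3 6 7 9 5 1 4.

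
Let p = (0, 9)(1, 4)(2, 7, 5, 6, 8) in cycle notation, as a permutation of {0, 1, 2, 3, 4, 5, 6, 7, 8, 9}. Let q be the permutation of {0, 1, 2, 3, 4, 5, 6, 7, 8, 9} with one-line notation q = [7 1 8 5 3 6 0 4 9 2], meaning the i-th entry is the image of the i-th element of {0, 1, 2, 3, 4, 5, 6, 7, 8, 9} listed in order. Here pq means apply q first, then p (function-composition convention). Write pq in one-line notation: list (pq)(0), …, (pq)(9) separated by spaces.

5 4 2 6 3 8 9 1 0 7

For each element, apply q then p: 0 → 7 → 5; 1 → 1 → 4; 2 → 8 → 2; 3 → 5 → 6; 4 → 3 → 3; 5 → 6 → 8; 6 → 0 → 9; 7 → 4 → 1; 8 → 9 → 0; 9 → 2 → 7.
So pq in one-line form is 5 4 2 6 3 8 9 1 0 7.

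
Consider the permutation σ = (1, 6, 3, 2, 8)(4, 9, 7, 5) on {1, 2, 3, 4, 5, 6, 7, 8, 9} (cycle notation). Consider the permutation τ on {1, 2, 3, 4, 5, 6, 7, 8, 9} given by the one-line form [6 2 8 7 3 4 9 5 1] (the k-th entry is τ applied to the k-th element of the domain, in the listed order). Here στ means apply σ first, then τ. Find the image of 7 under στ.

σ(7) = 5, then τ(5) = 3; composing gives (στ)(7) = 3.

3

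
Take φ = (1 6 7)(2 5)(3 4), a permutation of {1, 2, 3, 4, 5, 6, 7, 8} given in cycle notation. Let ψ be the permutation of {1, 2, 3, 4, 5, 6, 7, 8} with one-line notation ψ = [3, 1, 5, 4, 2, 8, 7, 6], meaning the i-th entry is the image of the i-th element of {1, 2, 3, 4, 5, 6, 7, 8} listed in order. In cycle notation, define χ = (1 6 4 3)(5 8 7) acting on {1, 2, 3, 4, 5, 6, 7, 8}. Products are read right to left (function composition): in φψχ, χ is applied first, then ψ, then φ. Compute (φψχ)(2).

6

(φψχ)(2) = φ(ψ(χ(2))). χ(2) = 2, then ψ(2) = 1, then φ(1) = 6, so the result is 6.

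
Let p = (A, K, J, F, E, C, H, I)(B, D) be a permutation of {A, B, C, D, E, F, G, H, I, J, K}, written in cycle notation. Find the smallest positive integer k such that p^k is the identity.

The disjoint cycles have lengths 8, 2, 1.
The order is lcm(8, 2) = 8.

8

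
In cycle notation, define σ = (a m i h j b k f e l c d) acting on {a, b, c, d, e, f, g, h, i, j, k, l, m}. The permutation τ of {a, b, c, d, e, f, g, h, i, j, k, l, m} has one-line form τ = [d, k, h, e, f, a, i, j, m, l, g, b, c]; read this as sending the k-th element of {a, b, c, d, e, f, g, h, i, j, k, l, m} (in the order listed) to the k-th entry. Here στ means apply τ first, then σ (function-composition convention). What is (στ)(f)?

(στ)(f) = σ(τ(f)). τ(f) = a, then σ(a) = m. So (στ)(f) = m.

m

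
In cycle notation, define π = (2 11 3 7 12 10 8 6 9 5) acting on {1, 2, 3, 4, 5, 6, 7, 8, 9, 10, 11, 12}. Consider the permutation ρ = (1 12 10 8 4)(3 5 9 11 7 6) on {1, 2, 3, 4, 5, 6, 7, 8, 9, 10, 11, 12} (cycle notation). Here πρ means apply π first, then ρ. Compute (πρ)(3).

6

First apply π: π(3) = 7, then ρ(7) = 6. Thus (πρ)(3) = 6.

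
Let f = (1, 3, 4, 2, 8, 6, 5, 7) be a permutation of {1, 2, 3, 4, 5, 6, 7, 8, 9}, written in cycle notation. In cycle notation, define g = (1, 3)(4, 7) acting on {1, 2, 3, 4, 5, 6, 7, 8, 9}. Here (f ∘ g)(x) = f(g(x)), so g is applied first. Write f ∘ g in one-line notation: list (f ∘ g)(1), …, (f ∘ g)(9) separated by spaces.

(f ∘ g)(x) = f(g(x)). Computing each image: f(g(1)) = f(3) = 4, f(g(2)) = f(2) = 8, f(g(3)) = f(1) = 3, f(g(4)) = f(7) = 1, f(g(5)) = f(5) = 7, f(g(6)) = f(6) = 5, f(g(7)) = f(4) = 2, f(g(8)) = f(8) = 6, f(g(9)) = f(9) = 9.
Hence f ∘ g = [4 8 3 1 7 5 2 6 9].

4 8 3 1 7 5 2 6 9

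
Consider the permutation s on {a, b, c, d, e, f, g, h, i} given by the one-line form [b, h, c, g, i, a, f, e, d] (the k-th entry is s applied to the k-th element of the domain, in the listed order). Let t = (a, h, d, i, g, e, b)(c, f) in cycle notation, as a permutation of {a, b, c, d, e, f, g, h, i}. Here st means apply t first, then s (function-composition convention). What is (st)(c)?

a

First apply t: t(c) = f, then s(f) = a. Thus (st)(c) = a.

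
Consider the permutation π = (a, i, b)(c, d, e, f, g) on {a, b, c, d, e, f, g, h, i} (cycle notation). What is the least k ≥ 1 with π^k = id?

The disjoint cycles have lengths 5, 3, 1.
The order of π is the least common multiple of its cycle lengths: lcm(5, 3) = 15.

15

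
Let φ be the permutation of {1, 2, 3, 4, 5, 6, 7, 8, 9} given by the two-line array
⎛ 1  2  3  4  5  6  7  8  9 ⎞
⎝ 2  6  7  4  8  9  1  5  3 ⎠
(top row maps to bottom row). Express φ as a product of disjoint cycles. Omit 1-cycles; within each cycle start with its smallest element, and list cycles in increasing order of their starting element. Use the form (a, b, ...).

Start at 1 and follow images: 1 → 2 → 6 → 9 → 3 → 7 → 1, giving the cycle (1, 2, 6, 9, 3, 7).
Repeating from the next unused element and collecting all non-trivial cycles gives (1, 2, 6, 9, 3, 7)(5, 8).

(1, 2, 6, 9, 3, 7)(5, 8)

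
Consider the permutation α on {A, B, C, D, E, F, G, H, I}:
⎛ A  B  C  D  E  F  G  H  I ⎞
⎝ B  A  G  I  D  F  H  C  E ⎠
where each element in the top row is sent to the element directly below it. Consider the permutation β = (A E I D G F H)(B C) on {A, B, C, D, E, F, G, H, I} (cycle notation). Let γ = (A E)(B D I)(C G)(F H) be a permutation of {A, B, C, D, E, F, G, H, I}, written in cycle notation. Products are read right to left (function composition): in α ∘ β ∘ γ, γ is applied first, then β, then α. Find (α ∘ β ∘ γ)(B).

Chase B: γ(B) = D; β(D) = G; α(G) = H. Hence (α ∘ β ∘ γ)(B) = H.

H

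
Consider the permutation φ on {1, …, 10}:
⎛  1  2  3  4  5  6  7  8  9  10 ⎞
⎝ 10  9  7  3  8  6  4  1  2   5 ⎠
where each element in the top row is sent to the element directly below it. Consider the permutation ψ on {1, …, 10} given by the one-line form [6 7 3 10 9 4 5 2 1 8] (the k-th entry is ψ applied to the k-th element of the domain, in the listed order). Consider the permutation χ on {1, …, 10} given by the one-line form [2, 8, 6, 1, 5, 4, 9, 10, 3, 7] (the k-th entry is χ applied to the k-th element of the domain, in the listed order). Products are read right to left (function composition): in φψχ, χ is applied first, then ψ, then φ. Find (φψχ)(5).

2

Chase 5: χ(5) = 5; ψ(5) = 9; φ(9) = 2. Hence (φψχ)(5) = 2.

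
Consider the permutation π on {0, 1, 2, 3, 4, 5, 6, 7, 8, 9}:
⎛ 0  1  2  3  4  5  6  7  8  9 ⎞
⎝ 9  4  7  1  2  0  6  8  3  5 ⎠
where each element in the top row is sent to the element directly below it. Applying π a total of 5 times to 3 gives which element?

Tracing 3 → 1 → … returns to 3 after 6 steps, so 3 lies in a 6-cycle (1, 4, 2, 7, 8, 3).
Stepping 5 places around the cycle: 3 → 1 → 4 → 2 → 7 → 8.

8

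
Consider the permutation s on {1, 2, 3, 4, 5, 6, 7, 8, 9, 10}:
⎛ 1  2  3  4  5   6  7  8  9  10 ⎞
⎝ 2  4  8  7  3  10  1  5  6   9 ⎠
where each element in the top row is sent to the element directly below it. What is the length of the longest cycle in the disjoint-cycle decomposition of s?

4

Decomposing into disjoint cycles gives (1, 2, 4, 7)(3, 8, 5)(6, 10, 9); the longest has length 4.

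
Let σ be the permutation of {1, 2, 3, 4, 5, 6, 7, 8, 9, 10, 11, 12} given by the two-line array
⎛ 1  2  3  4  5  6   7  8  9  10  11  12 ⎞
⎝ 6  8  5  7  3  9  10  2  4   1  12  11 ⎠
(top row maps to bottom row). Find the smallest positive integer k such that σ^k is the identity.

The disjoint-cycle form of σ has cycle lengths 6, 2, 2, 2.
The order of σ is the least common multiple of its cycle lengths: lcm(6, 2, 2, 2) = 6.

6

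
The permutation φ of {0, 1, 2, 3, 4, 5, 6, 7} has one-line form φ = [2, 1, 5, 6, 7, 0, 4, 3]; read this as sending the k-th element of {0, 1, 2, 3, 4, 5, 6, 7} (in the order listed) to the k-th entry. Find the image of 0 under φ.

0 is element number 1 of the domain, and entry number 1 of the one-line form is 2, so φ(0) = 2.

2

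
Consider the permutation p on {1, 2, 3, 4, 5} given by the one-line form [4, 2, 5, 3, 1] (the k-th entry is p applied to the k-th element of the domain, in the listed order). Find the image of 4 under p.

3

4 is element number 4 of the domain, and entry number 4 of the one-line form is 3, so p(4) = 3.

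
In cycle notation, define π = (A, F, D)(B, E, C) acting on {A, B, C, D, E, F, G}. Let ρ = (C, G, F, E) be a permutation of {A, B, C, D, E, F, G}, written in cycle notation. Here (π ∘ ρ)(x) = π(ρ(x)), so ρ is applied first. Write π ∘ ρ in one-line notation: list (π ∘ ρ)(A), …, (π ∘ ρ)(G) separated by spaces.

F E G A B C D

(π ∘ ρ)(x) = π(ρ(x)). Computing each image: π(ρ(A)) = π(A) = F, π(ρ(B)) = π(B) = E, π(ρ(C)) = π(G) = G, π(ρ(D)) = π(D) = A, π(ρ(E)) = π(C) = B, π(ρ(F)) = π(E) = C, π(ρ(G)) = π(F) = D.
Hence π ∘ ρ = [F E G A B C D].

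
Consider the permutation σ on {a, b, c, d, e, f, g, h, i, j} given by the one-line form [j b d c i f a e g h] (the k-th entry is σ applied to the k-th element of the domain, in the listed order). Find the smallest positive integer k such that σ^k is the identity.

Decomposing into disjoint cycles gives cycle lengths 6, 2, 1, 1.
Since disjoint cycles commute, ord(σ) = lcm(6, 2) = 6.

6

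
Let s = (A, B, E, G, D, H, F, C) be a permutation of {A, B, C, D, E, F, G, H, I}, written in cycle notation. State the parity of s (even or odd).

odd

The cycle lengths are 8, 1.
A cycle of length ℓ contributes ℓ−1 transpositions, so s is a product of 7 transpositions — odd.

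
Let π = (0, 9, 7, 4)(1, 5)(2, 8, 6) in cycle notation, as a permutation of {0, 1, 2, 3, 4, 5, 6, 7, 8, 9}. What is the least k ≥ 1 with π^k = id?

12

The disjoint cycles have lengths 4, 3, 2, 1.
The order is lcm(4, 3, 2) = 12.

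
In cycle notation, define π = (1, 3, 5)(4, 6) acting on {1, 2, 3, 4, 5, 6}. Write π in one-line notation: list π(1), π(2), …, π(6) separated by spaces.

3 2 5 6 1 4

Each element maps to the next entry in its cycle (wrapping to the front): 1↦3, 2↦2, 3↦5, 4↦6, 5↦1, 6↦4.
So the one-line form is 3 2 5 6 1 4.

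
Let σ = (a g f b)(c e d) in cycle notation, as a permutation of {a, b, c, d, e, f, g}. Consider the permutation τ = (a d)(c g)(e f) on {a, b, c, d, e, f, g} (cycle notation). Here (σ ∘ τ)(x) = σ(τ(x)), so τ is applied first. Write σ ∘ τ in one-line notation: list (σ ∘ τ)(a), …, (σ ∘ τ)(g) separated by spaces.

For each element, apply τ then σ: a → d → c; b → b → a; c → g → f; d → a → g; e → f → b; f → e → d; g → c → e.
Collecting the images, σ ∘ τ = [c a f g b d e].

c a f g b d e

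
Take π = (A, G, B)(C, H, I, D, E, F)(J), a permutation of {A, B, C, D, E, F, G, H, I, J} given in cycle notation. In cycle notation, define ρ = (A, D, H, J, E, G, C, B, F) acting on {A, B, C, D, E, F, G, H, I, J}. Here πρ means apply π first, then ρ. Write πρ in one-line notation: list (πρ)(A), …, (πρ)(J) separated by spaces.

(πρ)(x) = ρ(π(x)). Computing each image: ρ(π(A)) = ρ(G) = C, ρ(π(B)) = ρ(A) = D, ρ(π(C)) = ρ(H) = J, ρ(π(D)) = ρ(E) = G, ρ(π(E)) = ρ(F) = A, ρ(π(F)) = ρ(C) = B, ρ(π(G)) = ρ(B) = F, ρ(π(H)) = ρ(I) = I, ρ(π(I)) = ρ(D) = H, ρ(π(J)) = ρ(J) = E.
Hence πρ = [C D J G A B F I H E].

C D J G A B F I H E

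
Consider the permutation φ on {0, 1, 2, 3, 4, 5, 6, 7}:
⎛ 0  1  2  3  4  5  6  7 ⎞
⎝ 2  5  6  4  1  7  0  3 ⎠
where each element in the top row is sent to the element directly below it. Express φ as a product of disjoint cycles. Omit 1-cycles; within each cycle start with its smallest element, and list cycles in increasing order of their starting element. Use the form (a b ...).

(0 2 6)(1 5 7 3 4)

From 0: 0 → 2 → 6 → 0, closing the cycle (0 2 6).
Repeating from the next unused element and collecting all non-trivial cycles gives (0 2 6)(1 5 7 3 4).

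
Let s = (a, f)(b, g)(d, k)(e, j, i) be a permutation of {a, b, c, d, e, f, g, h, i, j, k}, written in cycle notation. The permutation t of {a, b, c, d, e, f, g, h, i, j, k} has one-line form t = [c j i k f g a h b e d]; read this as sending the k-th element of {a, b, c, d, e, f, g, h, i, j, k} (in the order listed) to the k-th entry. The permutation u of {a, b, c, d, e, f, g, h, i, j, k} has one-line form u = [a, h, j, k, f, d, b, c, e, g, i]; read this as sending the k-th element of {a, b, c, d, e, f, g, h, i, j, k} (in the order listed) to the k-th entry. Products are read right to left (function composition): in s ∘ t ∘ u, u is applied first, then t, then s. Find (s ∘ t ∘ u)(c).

Chase c: u(c) = j; t(j) = e; s(e) = j. Hence (s ∘ t ∘ u)(c) = j.

j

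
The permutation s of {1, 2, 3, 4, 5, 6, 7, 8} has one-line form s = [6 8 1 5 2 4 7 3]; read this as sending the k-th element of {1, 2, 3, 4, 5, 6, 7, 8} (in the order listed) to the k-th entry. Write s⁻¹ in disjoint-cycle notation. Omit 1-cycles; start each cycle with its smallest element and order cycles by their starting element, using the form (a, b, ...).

First write s in disjoint cycles: (1, 6, 4, 5, 2, 8, 3).
The inverse reverses every cycle; in canonical form, s⁻¹ = (1, 3, 8, 2, 5, 4, 6).

(1, 3, 8, 2, 5, 4, 6)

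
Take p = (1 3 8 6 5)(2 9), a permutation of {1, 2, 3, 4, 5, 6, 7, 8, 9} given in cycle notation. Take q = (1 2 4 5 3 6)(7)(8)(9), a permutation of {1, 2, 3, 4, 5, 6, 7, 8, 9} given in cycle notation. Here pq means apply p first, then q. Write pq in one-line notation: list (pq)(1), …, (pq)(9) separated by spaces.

6 9 8 5 2 3 7 1 4

(pq)(x) = q(p(x)). Computing each image: q(p(1)) = q(3) = 6, q(p(2)) = q(9) = 9, q(p(3)) = q(8) = 8, q(p(4)) = q(4) = 5, q(p(5)) = q(1) = 2, q(p(6)) = q(5) = 3, q(p(7)) = q(7) = 7, q(p(8)) = q(6) = 1, q(p(9)) = q(2) = 4.
Hence pq = [6 9 8 5 2 3 7 1 4].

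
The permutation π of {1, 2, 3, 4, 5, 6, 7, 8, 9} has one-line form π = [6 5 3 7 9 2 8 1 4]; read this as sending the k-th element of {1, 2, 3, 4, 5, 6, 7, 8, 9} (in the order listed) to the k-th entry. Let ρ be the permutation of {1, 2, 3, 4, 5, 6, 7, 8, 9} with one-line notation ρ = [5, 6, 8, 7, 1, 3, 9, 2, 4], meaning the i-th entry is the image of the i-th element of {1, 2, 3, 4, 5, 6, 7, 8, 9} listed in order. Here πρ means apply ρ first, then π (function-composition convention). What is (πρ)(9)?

7

ρ(9) = 4, then π(4) = 7; composing gives (πρ)(9) = 7.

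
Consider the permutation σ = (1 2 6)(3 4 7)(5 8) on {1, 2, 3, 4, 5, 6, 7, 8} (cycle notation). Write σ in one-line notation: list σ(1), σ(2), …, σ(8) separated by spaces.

2 6 4 7 8 1 3 5

Reading each image from the cycles: 1→2, 2→6, 3→4, 4→7, 5→8, 6→1, 7→3, 8→5.
So the one-line form is 2 6 4 7 8 1 3 5.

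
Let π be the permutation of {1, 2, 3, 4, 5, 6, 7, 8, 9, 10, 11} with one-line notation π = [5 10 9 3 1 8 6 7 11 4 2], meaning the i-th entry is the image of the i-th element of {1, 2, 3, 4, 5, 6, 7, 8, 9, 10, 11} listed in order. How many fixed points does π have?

0

No element satisfies π(x) = x, so there are 0 fixed points.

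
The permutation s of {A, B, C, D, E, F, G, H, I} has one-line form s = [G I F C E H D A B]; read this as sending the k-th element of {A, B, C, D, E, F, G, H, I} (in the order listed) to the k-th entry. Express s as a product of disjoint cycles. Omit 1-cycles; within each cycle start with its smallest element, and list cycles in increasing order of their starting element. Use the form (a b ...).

From A: A → G → D → C → F → H → A, closing the cycle (A G D C F H).
Continuing from each remaining unvisited element yields (A G D C F H)(B I).

(A G D C F H)(B I)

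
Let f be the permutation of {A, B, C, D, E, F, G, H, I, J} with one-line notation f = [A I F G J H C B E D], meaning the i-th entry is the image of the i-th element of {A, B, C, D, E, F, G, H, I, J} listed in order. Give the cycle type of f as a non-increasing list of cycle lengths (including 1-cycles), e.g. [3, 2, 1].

The disjoint cycles are (A)(B, I, E, J, D, G, C, F, H), with lengths 9, 1 in non-increasing order.

[9, 1]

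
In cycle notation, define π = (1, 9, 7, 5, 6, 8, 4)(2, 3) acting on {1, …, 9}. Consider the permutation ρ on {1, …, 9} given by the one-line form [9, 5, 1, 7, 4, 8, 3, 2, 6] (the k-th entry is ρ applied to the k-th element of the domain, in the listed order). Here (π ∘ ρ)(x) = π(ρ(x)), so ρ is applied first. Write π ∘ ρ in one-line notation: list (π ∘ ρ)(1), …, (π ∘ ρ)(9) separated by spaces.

(π ∘ ρ)(x) = π(ρ(x)). Computing each image: π(ρ(1)) = π(9) = 7, π(ρ(2)) = π(5) = 6, π(ρ(3)) = π(1) = 9, π(ρ(4)) = π(7) = 5, π(ρ(5)) = π(4) = 1, π(ρ(6)) = π(8) = 4, π(ρ(7)) = π(3) = 2, π(ρ(8)) = π(2) = 3, π(ρ(9)) = π(6) = 8.
Hence π ∘ ρ = [7 6 9 5 1 4 2 3 8].

7 6 9 5 1 4 2 3 8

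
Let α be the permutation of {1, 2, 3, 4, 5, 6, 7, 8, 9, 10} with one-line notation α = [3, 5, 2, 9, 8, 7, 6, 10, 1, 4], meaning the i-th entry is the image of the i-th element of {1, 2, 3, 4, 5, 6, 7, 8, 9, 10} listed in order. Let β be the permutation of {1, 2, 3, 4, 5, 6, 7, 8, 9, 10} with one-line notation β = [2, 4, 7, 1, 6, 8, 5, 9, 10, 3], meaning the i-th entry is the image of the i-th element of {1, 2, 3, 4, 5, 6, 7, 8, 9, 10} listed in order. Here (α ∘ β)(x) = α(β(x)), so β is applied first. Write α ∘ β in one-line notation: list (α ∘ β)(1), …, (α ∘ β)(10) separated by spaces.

Chase each element through β then α: 1 → 2 → 5; 2 → 4 → 9; 3 → 7 → 6; 4 → 1 → 3; 5 → 6 → 7; 6 → 8 → 10; 7 → 5 → 8; 8 → 9 → 1; 9 → 10 → 4; 10 → 3 → 2.
So α ∘ β in one-line form is 5 9 6 3 7 10 8 1 4 2.

5 9 6 3 7 10 8 1 4 2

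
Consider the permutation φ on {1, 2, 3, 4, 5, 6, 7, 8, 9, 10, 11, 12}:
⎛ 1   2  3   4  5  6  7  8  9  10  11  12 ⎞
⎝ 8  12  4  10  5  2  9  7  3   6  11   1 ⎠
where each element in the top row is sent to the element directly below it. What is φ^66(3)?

Tracing 3 → 4 → … returns to 3 after 10 steps, so 3 lies in a 10-cycle (1, 8, 7, 9, 3, 4, 10, 6, 2, 12).
Powers repeat with period 10 on this cycle, and 66 mod 10 = 6, so φ^66(3) = φ^6(3).
Advancing 6 steps from 3: 3 → 4 → 10 → 6 → 2 → 12 → 1.

1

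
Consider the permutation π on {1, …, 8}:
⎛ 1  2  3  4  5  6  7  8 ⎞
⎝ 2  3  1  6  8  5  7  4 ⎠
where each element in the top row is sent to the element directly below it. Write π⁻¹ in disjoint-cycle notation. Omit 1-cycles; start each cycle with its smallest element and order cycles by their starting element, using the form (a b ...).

First write π in disjoint cycles: (1 2 3)(4 6 5 8).
The inverse reverses every cycle; in canonical form, π⁻¹ = (1 3 2)(4 8 5 6).

(1 3 2)(4 8 5 6)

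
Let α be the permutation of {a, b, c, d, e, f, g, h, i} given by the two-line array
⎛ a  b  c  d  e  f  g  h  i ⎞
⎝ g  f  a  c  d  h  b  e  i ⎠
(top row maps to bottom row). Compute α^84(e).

g

Tracing e → d → … returns to e after 8 steps, so e lies in an 8-cycle (a, g, b, f, h, e, d, c).
Since the cycle has length 8, α^84 acts on it the same as α^4 (84 mod 8 = 4).
Advancing 4 steps from e: e → d → c → a → g.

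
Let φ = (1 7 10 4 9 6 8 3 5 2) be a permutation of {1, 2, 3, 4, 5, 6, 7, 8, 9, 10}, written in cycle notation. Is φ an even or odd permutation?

odd

The cycle lengths are 10.
A cycle of length ℓ contributes ℓ−1 transpositions, so φ is a product of 9 transpositions — odd.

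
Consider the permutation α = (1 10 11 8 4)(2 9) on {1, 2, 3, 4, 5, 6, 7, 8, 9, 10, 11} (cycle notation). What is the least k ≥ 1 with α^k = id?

The cycle type of α is (5, 2, 1, 1, 1, 1).
The order of α is the least common multiple of its cycle lengths: lcm(5, 2) = 10.

10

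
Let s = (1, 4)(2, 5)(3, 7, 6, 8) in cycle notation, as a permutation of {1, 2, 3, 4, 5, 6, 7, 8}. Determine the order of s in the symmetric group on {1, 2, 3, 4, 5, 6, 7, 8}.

4

The disjoint cycles have lengths 4, 2, 2.
Since disjoint cycles commute, ord(s) = lcm(4, 2, 2) = 4.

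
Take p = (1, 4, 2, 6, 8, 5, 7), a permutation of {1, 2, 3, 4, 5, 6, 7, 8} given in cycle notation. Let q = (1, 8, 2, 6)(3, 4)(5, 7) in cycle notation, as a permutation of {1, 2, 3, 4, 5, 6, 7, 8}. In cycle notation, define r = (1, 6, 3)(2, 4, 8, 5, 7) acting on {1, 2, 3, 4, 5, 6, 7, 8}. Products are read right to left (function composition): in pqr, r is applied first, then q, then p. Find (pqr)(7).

Chase 7: r(7) = 2; q(2) = 6; p(6) = 8. Hence (pqr)(7) = 8.

8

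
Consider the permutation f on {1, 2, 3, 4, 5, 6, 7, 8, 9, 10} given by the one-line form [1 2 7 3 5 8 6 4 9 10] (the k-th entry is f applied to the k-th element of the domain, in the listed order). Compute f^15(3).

Tracing 3 → 7 → … returns to 3 after 5 steps, so 3 lies in a 5-cycle (3, 7, 6, 8, 4).
On a 5-cycle, f^5 is the identity, so f^15 = f^0 there (15 ≡ 0 mod 5).
So f^15(3) = 3.

3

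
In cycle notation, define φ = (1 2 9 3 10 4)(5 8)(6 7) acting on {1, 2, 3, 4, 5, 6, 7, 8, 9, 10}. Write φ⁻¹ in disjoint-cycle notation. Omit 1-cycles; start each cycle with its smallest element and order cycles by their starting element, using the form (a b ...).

Inverting a permutation written in cycle notation just reverses the order within every cycle.
Reversing each cycle of φ and rotating so the smallest element leads gives (1 4 10 3 9 2)(5 8)(6 7).

(1 4 10 3 9 2)(5 8)(6 7)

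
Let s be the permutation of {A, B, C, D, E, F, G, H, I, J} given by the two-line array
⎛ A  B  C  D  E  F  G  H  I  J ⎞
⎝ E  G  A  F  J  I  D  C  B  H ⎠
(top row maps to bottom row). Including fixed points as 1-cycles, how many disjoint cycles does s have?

The cycle decomposition is (A E J H C)(B G D F I), which has 2 cycles (counting 1-cycles).

2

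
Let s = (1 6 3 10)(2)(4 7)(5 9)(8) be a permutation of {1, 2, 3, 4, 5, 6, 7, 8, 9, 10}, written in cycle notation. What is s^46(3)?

1

3 lies in the 4-cycle (1 6 3 10).
Powers repeat with period 4 on this cycle, and 46 mod 4 = 2, so s^46(3) = s^2(3).
Advancing 2 steps from 3: 3 → 10 → 1.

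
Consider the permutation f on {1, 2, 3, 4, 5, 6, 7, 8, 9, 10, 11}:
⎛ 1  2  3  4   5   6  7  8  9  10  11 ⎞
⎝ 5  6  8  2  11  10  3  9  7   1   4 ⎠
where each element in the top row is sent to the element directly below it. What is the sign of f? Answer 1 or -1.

In disjoint-cycle form the cycle lengths are 7, 4.
A cycle is odd iff its length is even; f has 1 even-length cycle, so sgn(f) = (−1)^1 and f is odd.

-1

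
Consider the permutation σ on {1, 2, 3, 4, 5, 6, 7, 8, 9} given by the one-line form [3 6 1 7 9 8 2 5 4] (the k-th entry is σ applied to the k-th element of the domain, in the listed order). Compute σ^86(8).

Tracing 8 → 5 → … returns to 8 after 7 steps, so 8 lies in a 7-cycle (2, 6, 8, 5, 9, 4, 7).
Powers repeat with period 7 on this cycle, and 86 mod 7 = 2, so σ^86(8) = σ^2(8).
Advancing 2 steps from 8: 8 → 5 → 9.

9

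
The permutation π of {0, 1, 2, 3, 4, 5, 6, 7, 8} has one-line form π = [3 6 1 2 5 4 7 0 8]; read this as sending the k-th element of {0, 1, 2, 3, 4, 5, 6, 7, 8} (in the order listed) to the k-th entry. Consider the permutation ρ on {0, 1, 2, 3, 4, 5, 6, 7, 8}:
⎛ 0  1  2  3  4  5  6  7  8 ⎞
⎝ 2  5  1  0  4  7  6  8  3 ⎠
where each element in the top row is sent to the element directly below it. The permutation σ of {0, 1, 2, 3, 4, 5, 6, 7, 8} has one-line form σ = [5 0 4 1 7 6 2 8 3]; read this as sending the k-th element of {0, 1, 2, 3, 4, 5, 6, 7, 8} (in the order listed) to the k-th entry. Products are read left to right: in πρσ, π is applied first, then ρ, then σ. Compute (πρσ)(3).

Apply the permutations in order: π(3) = 2, then ρ(2) = 1, then σ(1) = 0. So (πρσ)(3) = 0.

0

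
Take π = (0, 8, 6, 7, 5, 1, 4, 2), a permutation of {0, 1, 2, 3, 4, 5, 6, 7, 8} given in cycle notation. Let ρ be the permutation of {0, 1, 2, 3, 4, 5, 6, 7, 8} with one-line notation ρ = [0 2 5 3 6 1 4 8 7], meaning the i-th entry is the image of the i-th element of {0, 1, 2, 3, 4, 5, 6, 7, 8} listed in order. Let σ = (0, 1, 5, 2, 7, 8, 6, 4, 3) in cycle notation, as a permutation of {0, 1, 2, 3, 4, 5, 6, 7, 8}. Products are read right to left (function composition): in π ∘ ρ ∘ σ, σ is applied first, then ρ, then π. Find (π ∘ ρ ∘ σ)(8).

Apply the permutations in order: σ(8) = 6, then ρ(6) = 4, then π(4) = 2. So (π ∘ ρ ∘ σ)(8) = 2.

2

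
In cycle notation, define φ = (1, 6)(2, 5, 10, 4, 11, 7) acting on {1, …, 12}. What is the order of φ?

The disjoint cycles have lengths 6, 2, 1, 1, 1, 1.
The order of φ is the least common multiple of its cycle lengths: lcm(6, 2) = 6.

6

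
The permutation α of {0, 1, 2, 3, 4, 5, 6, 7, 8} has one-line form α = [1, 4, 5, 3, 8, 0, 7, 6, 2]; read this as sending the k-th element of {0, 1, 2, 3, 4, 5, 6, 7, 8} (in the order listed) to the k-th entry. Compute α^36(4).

4

Tracing 4 → 8 → … returns to 4 after 6 steps, so 4 lies in a 6-cycle (0 1 4 8 2 5).
On a 6-cycle, α^6 is the identity, so α^36 = α^0 there (36 ≡ 0 mod 6).
So α^36(4) = 4.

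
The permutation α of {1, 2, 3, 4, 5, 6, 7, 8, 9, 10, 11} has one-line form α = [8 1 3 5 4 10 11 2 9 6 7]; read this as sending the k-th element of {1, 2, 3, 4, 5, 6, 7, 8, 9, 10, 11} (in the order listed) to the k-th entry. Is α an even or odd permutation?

odd

In disjoint-cycle form the cycle lengths are 3, 2, 2, 2, 1, 1.
A cycle of length ℓ contributes ℓ−1 transpositions, so α is a product of 2 + 1 + 1 + 1 = 5 transpositions — odd.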